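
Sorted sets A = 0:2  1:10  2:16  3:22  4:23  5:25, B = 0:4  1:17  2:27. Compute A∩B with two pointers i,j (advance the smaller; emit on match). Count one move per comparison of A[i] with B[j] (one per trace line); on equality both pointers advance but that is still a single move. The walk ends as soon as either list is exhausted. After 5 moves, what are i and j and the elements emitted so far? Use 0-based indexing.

i=3, j=2, emitted=[]

[i=0,j=0] 2<4 → i++
[i=1,j=0] 10>4 → j++
[i=1,j=1] 10<17 → i++
[i=2,j=1] 16<17 → i++
[i=3,j=1] 22>17 → j++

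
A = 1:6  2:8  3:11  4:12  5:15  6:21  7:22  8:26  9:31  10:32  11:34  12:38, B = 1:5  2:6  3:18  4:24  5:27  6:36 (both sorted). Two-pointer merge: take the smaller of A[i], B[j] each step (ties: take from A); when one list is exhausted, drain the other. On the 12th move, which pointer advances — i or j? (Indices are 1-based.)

[i=1,j=1] A[i]=6>B[j]=5 take 5 → j++
[i=1,j=2] A[i]=6<=B[j]=6 take 6 → i++
[i=2,j=2] A[i]=8>B[j]=6 take 6 → j++
[i=2,j=3] A[i]=8<=B[j]=18 take 8 → i++
[i=3,j=3] A[i]=11<=B[j]=18 take 11 → i++
[i=4,j=3] A[i]=12<=B[j]=18 take 12 → i++
[i=5,j=3] A[i]=15<=B[j]=18 take 15 → i++
[i=6,j=3] A[i]=21>B[j]=18 take 18 → j++
[i=6,j=4] A[i]=21<=B[j]=24 take 21 → i++
[i=7,j=4] A[i]=22<=B[j]=24 take 22 → i++
[i=8,j=4] A[i]=26>B[j]=24 take 24 → j++
[i=8,j=5] A[i]=26<=B[j]=27 take 26 → i++

i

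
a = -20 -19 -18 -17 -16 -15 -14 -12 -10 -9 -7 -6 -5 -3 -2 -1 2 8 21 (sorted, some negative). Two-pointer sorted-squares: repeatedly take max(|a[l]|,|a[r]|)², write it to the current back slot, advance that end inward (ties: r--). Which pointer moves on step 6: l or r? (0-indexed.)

l

l=0 r=18: |-20|<=|21| out[18]=441, r--
l=0 r=17: |-20|>|8| out[17]=400, l++
l=1 r=17: |-19|>|8| out[16]=361, l++
l=2 r=17: |-18|>|8| out[15]=324, l++
l=3 r=17: |-17|>|8| out[14]=289, l++
l=4 r=17: |-16|>|8| out[13]=256, l++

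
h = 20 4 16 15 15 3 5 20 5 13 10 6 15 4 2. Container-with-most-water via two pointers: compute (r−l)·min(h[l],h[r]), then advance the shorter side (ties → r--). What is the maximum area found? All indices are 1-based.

l=1 r=15: min(20,2)*14=28 best=28 *, r--
l=1 r=14: min(20,4)*13=52 best=52 *, r--
l=1 r=13: min(20,15)*12=180 best=180 *, r--
l=1 r=12: min(20,6)*11=66 best=180, r--
l=1 r=11: min(20,10)*10=100 best=180, r--
l=1 r=10: min(20,13)*9=117 best=180, r--
l=1 r=9: min(20,5)*8=40 best=180, r--
l=1 r=8: min(20,20)*7=140 best=180, r--
l=1 r=7: min(20,5)*6=30 best=180, r--
l=1 r=6: min(20,3)*5=15 best=180, r--
l=1 r=5: min(20,15)*4=60 best=180, r--
l=1 r=4: min(20,15)*3=45 best=180, r--
l=1 r=3: min(20,16)*2=32 best=180, r--
l=1 r=2: min(20,4)*1=4 best=180, r--

max area = 180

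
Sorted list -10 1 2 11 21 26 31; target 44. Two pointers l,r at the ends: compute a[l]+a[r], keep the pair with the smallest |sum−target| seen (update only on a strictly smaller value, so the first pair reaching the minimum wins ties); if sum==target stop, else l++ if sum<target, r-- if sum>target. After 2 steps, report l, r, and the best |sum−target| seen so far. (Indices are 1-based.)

l=3, r=7, best |Δ|=12

[1,7] -10+31=21 d=23 * → l++
[2,7] 1+31=32 d=12 * → l++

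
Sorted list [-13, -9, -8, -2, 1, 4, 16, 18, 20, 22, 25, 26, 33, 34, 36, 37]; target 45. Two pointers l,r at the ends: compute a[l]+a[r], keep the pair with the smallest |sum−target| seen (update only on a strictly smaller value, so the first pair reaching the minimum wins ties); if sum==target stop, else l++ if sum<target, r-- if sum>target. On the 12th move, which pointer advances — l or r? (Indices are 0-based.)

l

l=0 r=15: -13+37=24 d=21 *, l++
l=1 r=15: -9+37=28 d=17 *, l++
l=2 r=15: -8+37=29 d=16 *, l++
l=3 r=15: -2+37=35 d=10 *, l++
l=4 r=15: 1+37=38 d=7 *, l++
l=5 r=15: 4+37=41 d=4 *, l++
l=6 r=15: 16+37=53 d=8, r--
l=6 r=14: 16+36=52 d=7, r--
l=6 r=13: 16+34=50 d=5, r--
l=6 r=12: 16+33=49 d=4, r--
l=6 r=11: 16+26=42 d=3 *, l++
l=7 r=11: 18+26=44 d=1 *, l++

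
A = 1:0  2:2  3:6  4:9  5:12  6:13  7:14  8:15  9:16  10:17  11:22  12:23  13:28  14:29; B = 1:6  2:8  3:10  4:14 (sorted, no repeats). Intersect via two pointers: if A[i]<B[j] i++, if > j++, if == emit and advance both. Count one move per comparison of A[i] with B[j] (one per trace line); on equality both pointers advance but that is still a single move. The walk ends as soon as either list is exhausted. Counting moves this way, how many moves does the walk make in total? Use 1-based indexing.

i=1 j=1: 0<6, i++
i=2 j=1: 2<6, i++
i=3 j=1: 6==6 emit, i++,j++
i=4 j=2: 9>8, j++
i=4 j=3: 9<10, i++
i=5 j=3: 12>10, j++
i=5 j=4: 12<14, i++
i=6 j=4: 13<14, i++
i=7 j=4: 14==14 emit, i++,j++

9 moves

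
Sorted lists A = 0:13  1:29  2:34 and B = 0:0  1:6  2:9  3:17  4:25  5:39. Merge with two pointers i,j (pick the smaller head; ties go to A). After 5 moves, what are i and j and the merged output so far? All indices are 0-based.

i=1, j=4, merged so far=[0, 6, 9, 13, 17]

i=0 j=0: A[i]=13>B[j]=0 take 0, j++
i=0 j=1: A[i]=13>B[j]=6 take 6, j++
i=0 j=2: A[i]=13>B[j]=9 take 9, j++
i=0 j=3: A[i]=13<=B[j]=17 take 13, i++
i=1 j=3: A[i]=29>B[j]=17 take 17, j++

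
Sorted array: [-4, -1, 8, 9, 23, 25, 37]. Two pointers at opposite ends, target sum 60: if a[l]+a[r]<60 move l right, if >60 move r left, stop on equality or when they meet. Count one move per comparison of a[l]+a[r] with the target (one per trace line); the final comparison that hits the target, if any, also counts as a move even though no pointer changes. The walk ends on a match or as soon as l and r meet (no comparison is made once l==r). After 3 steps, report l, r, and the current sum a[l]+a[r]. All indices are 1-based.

l=4, r=7, sum=46

l=1 r=7: -4+37=33 <60, l++
l=2 r=7: -1+37=36 <60, l++
l=3 r=7: 8+37=45 <60, l++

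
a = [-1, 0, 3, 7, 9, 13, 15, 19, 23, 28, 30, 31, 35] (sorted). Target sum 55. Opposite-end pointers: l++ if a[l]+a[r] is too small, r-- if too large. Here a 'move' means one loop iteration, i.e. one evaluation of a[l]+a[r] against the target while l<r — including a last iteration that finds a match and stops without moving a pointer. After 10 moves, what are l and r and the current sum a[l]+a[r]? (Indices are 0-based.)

[0,12] -1+35=34 <55 → l++
[1,12] 0+35=35 <55 → l++
[2,12] 3+35=38 <55 → l++
[3,12] 7+35=42 <55 → l++
[4,12] 9+35=44 <55 → l++
[5,12] 13+35=48 <55 → l++
[6,12] 15+35=50 <55 → l++
[7,12] 19+35=54 <55 → l++
[8,12] 23+35=58 >55 → r--
[8,11] 23+31=54 <55 → l++

l=9, r=11, sum=59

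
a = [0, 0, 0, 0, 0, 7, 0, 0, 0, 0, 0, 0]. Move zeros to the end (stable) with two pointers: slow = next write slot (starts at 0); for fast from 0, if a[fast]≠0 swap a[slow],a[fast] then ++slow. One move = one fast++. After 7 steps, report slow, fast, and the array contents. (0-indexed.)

slow=1, fast=7, a=[7, 0, 0, 0, 0, 0, 0, 0, 0, 0, 0, 0]

(s=0,f=0) a[fast]=0 → fast++
(s=0,f=1) a[fast]=0 → fast++
(s=0,f=2) a[fast]=0 → fast++
(s=0,f=3) a[fast]=0 → fast++
(s=0,f=4) a[fast]=0 → fast++
(s=0,f=5) a[fast]=7≠0 swap→a[0]=7 → slow++,fast++
(s=1,f=6) a[fast]=0 → fast++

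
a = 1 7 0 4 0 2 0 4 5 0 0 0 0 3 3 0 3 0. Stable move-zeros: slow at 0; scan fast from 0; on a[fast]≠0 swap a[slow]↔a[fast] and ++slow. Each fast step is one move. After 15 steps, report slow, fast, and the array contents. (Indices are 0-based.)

slow=8, fast=15, a=[1, 7, 4, 2, 4, 5, 3, 3, 0, 0, 0, 0, 0, 0, 0, 0, 3, 0]

(s=0,f=0) a[fast]=1≠0 swap→a[0]=1 → slow++,fast++
(s=1,f=1) a[fast]=7≠0 swap→a[1]=7 → slow++,fast++
(s=2,f=2) a[fast]=0 → fast++
(s=2,f=3) a[fast]=4≠0 swap→a[2]=4 → slow++,fast++
(s=3,f=4) a[fast]=0 → fast++
(s=3,f=5) a[fast]=2≠0 swap→a[3]=2 → slow++,fast++
(s=4,f=6) a[fast]=0 → fast++
(s=4,f=7) a[fast]=4≠0 swap→a[4]=4 → slow++,fast++
(s=5,f=8) a[fast]=5≠0 swap→a[5]=5 → slow++,fast++
(s=6,f=9) a[fast]=0 → fast++
(s=6,f=10) a[fast]=0 → fast++
(s=6,f=11) a[fast]=0 → fast++
(s=6,f=12) a[fast]=0 → fast++
(s=6,f=13) a[fast]=3≠0 swap→a[6]=3 → slow++,fast++
(s=7,f=14) a[fast]=3≠0 swap→a[7]=3 → slow++,fast++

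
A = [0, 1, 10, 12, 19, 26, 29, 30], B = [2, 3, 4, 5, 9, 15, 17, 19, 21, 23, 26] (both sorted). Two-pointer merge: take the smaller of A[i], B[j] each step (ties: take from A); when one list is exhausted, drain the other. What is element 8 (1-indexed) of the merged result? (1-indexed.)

i=1 j=1: A[i]=0<=B[j]=2 take 0, i++
i=2 j=1: A[i]=1<=B[j]=2 take 1, i++
i=3 j=1: A[i]=10>B[j]=2 take 2, j++
i=3 j=2: A[i]=10>B[j]=3 take 3, j++
i=3 j=3: A[i]=10>B[j]=4 take 4, j++
i=3 j=4: A[i]=10>B[j]=5 take 5, j++
i=3 j=5: A[i]=10>B[j]=9 take 9, j++
i=3 j=6: A[i]=10<=B[j]=15 take 10, i++
i=4 j=6: A[i]=12<=B[j]=15 take 12, i++
i=5 j=6: A[i]=19>B[j]=15 take 15, j++
i=5 j=7: A[i]=19>B[j]=17 take 17, j++
i=5 j=8: A[i]=19<=B[j]=19 take 19, i++
i=6 j=8: A[i]=26>B[j]=19 take 19, j++
i=6 j=9: A[i]=26>B[j]=21 take 21, j++
i=6 j=10: A[i]=26>B[j]=23 take 23, j++
i=6 j=11: A[i]=26<=B[j]=26 take 26, i++
i=7 j=11: A[i]=29>B[j]=26 take 26, j++
i=7 j=12: B done, take A[i]=29, i++
i=8 j=12: B done, take A[i]=30, i++

merged[8] = 10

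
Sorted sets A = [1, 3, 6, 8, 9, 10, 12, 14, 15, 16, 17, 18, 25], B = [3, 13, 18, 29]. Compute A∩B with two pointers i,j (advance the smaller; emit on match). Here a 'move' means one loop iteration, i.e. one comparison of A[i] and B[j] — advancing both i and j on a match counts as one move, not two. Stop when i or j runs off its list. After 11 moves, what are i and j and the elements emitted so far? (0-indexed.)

i=0 j=0: 1<3, i++
i=1 j=0: 3==3 emit, i++,j++
i=2 j=1: 6<13, i++
i=3 j=1: 8<13, i++
i=4 j=1: 9<13, i++
i=5 j=1: 10<13, i++
i=6 j=1: 12<13, i++
i=7 j=1: 14>13, j++
i=7 j=2: 14<18, i++
i=8 j=2: 15<18, i++
i=9 j=2: 16<18, i++

i=10, j=2, emitted=[3]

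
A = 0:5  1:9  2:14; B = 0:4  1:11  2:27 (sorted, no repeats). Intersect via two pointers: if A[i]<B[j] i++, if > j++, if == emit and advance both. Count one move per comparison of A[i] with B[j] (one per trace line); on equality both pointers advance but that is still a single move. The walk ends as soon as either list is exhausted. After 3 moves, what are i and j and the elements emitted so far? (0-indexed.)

[i=0,j=0] 5>4 → j++
[i=0,j=1] 5<11 → i++
[i=1,j=1] 9<11 → i++

i=2, j=1, emitted=[]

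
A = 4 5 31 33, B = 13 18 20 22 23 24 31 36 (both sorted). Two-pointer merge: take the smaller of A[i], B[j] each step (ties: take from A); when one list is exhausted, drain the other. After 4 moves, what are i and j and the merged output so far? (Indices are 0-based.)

i=2, j=2, merged so far=[4, 5, 13, 18]

i=0 j=0: A[i]=4<=B[j]=13 take 4, i++
i=1 j=0: A[i]=5<=B[j]=13 take 5, i++
i=2 j=0: A[i]=31>B[j]=13 take 13, j++
i=2 j=1: A[i]=31>B[j]=18 take 18, j++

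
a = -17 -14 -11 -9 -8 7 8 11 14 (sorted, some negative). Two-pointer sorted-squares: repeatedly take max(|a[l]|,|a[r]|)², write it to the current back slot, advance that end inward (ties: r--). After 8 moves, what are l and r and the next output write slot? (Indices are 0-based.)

l=5, r=5, next write slot=0

[0,8] |-17|>|14| out[8]=289 → l++
[1,8] |-14|<=|14| out[7]=196 → r--
[1,7] |-14|>|11| out[6]=196 → l++
[2,7] |-11|<=|11| out[5]=121 → r--
[2,6] |-11|>|8| out[4]=121 → l++
[3,6] |-9|>|8| out[3]=81 → l++
[4,6] |-8|<=|8| out[2]=64 → r--
[4,5] |-8|>|7| out[1]=64 → l++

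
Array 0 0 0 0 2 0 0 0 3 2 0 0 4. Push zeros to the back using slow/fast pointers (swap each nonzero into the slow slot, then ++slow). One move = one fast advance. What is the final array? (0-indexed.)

[2, 3, 2, 4, 0, 0, 0, 0, 0, 0, 0, 0, 0]

slow=0 fast=0: a[fast]=0, fast++
slow=0 fast=1: a[fast]=0, fast++
slow=0 fast=2: a[fast]=0, fast++
slow=0 fast=3: a[fast]=0, fast++
slow=0 fast=4: a[fast]=2≠0 swap→a[0]=2, slow++,fast++
slow=1 fast=5: a[fast]=0, fast++
slow=1 fast=6: a[fast]=0, fast++
slow=1 fast=7: a[fast]=0, fast++
slow=1 fast=8: a[fast]=3≠0 swap→a[1]=3, slow++,fast++
slow=2 fast=9: a[fast]=2≠0 swap→a[2]=2, slow++,fast++
slow=3 fast=10: a[fast]=0, fast++
slow=3 fast=11: a[fast]=0, fast++
slow=3 fast=12: a[fast]=4≠0 swap→a[3]=4, slow++,fast++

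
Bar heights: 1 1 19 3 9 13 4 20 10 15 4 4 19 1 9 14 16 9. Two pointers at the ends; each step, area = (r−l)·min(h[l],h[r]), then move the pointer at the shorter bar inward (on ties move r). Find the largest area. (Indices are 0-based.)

max area = 224

[0,17] min(1,9)*17=17 best=17 * → l++
[1,17] min(1,9)*16=16 best=17 → l++
[2,17] min(19,9)*15=135 best=135 * → r--
[2,16] min(19,16)*14=224 best=224 * → r--
[2,15] min(19,14)*13=182 best=224 → r--
[2,14] min(19,9)*12=108 best=224 → r--
[2,13] min(19,1)*11=11 best=224 → r--
[2,12] min(19,19)*10=190 best=224 → r--
[2,11] min(19,4)*9=36 best=224 → r--
[2,10] min(19,4)*8=32 best=224 → r--
[2,9] min(19,15)*7=105 best=224 → r--
[2,8] min(19,10)*6=60 best=224 → r--
[2,7] min(19,20)*5=95 best=224 → l++
[3,7] min(3,20)*4=12 best=224 → l++
[4,7] min(9,20)*3=27 best=224 → l++
[5,7] min(13,20)*2=26 best=224 → l++
[6,7] min(4,20)*1=4 best=224 → l++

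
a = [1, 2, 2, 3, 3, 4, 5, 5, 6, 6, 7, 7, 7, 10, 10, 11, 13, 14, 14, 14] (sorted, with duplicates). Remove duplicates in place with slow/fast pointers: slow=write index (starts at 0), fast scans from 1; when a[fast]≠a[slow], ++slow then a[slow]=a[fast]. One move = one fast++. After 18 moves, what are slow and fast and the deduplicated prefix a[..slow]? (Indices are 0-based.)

(s=0,f=1) a[fast]=2≠a[slow]=1 write a[1]=2 → slow++,fast++
(s=1,f=2) a[fast]=2=a[slow] dup → fast++
(s=1,f=3) a[fast]=3≠a[slow]=2 write a[2]=3 → slow++,fast++
(s=2,f=4) a[fast]=3=a[slow] dup → fast++
(s=2,f=5) a[fast]=4≠a[slow]=3 write a[3]=4 → slow++,fast++
(s=3,f=6) a[fast]=5≠a[slow]=4 write a[4]=5 → slow++,fast++
(s=4,f=7) a[fast]=5=a[slow] dup → fast++
(s=4,f=8) a[fast]=6≠a[slow]=5 write a[5]=6 → slow++,fast++
(s=5,f=9) a[fast]=6=a[slow] dup → fast++
(s=5,f=10) a[fast]=7≠a[slow]=6 write a[6]=7 → slow++,fast++
(s=6,f=11) a[fast]=7=a[slow] dup → fast++
(s=6,f=12) a[fast]=7=a[slow] dup → fast++
(s=6,f=13) a[fast]=10≠a[slow]=7 write a[7]=10 → slow++,fast++
(s=7,f=14) a[fast]=10=a[slow] dup → fast++
(s=7,f=15) a[fast]=11≠a[slow]=10 write a[8]=11 → slow++,fast++
(s=8,f=16) a[fast]=13≠a[slow]=11 write a[9]=13 → slow++,fast++
(s=9,f=17) a[fast]=14≠a[slow]=13 write a[10]=14 → slow++,fast++
(s=10,f=18) a[fast]=14=a[slow] dup → fast++

slow=10, fast=19, prefix=[1, 2, 3, 4, 5, 6, 7, 10, 11, 13, 14]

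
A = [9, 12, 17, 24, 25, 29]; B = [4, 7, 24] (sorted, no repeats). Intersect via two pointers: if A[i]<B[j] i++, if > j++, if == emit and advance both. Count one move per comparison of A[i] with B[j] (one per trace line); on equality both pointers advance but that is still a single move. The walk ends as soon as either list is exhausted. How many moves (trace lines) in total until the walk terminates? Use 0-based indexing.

i=0 j=0: 9>4, j++
i=0 j=1: 9>7, j++
i=0 j=2: 9<24, i++
i=1 j=2: 12<24, i++
i=2 j=2: 17<24, i++
i=3 j=2: 24==24 emit, i++,j++

6 moves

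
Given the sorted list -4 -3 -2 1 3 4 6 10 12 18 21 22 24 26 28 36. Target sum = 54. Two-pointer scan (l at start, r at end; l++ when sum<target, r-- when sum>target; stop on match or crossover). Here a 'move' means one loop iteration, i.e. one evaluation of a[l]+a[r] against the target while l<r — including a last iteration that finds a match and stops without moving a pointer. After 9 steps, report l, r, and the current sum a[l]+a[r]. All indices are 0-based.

l=9, r=15, sum=54

l=0 r=15: -4+36=32 <54, l++
l=1 r=15: -3+36=33 <54, l++
l=2 r=15: -2+36=34 <54, l++
l=3 r=15: 1+36=37 <54, l++
l=4 r=15: 3+36=39 <54, l++
l=5 r=15: 4+36=40 <54, l++
l=6 r=15: 6+36=42 <54, l++
l=7 r=15: 10+36=46 <54, l++
l=8 r=15: 12+36=48 <54, l++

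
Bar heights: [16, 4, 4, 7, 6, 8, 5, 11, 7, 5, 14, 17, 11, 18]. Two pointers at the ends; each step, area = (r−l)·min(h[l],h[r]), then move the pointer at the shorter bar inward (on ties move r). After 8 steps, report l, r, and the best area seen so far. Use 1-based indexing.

[1,14] min(16,18)*13=208 best=208 * → l++
[2,14] min(4,18)*12=48 best=208 → l++
[3,14] min(4,18)*11=44 best=208 → l++
[4,14] min(7,18)*10=70 best=208 → l++
[5,14] min(6,18)*9=54 best=208 → l++
[6,14] min(8,18)*8=64 best=208 → l++
[7,14] min(5,18)*7=35 best=208 → l++
[8,14] min(11,18)*6=66 best=208 → l++

l=9, r=14, best area=208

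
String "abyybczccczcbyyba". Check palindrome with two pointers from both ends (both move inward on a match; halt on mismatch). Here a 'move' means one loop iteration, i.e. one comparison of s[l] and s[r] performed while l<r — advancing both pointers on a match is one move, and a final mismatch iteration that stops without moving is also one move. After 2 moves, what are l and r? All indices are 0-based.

l=2, r=14

[0,16] 'a'=='a' → l++,r--
[1,15] 'b'=='b' → l++,r--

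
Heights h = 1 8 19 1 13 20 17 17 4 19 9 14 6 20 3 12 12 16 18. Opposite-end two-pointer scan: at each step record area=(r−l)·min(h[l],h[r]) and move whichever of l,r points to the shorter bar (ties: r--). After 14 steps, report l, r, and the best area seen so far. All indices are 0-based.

[0,18] min(1,18)*18=18 best=18 * → l++
[1,18] min(8,18)*17=136 best=136 * → l++
[2,18] min(19,18)*16=288 best=288 * → r--
[2,17] min(19,16)*15=240 best=288 → r--
[2,16] min(19,12)*14=168 best=288 → r--
[2,15] min(19,12)*13=156 best=288 → r--
[2,14] min(19,3)*12=36 best=288 → r--
[2,13] min(19,20)*11=209 best=288 → l++
[3,13] min(1,20)*10=10 best=288 → l++
[4,13] min(13,20)*9=117 best=288 → l++
[5,13] min(20,20)*8=160 best=288 → r--
[5,12] min(20,6)*7=42 best=288 → r--
[5,11] min(20,14)*6=84 best=288 → r--
[5,10] min(20,9)*5=45 best=288 → r--

l=5, r=9, best area=288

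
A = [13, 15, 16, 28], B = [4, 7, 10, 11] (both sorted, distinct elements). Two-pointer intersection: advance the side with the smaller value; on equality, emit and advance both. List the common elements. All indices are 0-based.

i=0 j=0: 13>4, j++
i=0 j=1: 13>7, j++
i=0 j=2: 13>10, j++
i=0 j=3: 13>11, j++

intersection = []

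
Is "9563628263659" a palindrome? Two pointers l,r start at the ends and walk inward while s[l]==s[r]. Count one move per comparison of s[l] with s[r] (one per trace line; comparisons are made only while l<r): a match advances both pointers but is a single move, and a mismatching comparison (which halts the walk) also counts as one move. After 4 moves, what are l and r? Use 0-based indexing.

l=0 r=12: '9'=='9', l++,r--
l=1 r=11: '5'=='5', l++,r--
l=2 r=10: '6'=='6', l++,r--
l=3 r=9: '3'=='3', l++,r--

l=4, r=8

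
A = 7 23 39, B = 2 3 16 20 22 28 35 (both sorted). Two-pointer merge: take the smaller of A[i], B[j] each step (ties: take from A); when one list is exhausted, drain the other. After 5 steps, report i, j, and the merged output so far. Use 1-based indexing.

i=2, j=5, merged so far=[2, 3, 7, 16, 20]

i=1 j=1: A[i]=7>B[j]=2 take 2, j++
i=1 j=2: A[i]=7>B[j]=3 take 3, j++
i=1 j=3: A[i]=7<=B[j]=16 take 7, i++
i=2 j=3: A[i]=23>B[j]=16 take 16, j++
i=2 j=4: A[i]=23>B[j]=20 take 20, j++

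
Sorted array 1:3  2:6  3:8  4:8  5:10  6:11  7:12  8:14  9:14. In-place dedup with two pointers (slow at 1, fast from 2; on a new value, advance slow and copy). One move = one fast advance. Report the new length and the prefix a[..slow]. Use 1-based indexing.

length 7; prefix = [3, 6, 8, 10, 11, 12, 14]

(s=1,f=2) a[fast]=6≠a[slow]=3 write a[2]=6 → slow++,fast++
(s=2,f=3) a[fast]=8≠a[slow]=6 write a[3]=8 → slow++,fast++
(s=3,f=4) a[fast]=8=a[slow] dup → fast++
(s=3,f=5) a[fast]=10≠a[slow]=8 write a[4]=10 → slow++,fast++
(s=4,f=6) a[fast]=11≠a[slow]=10 write a[5]=11 → slow++,fast++
(s=5,f=7) a[fast]=12≠a[slow]=11 write a[6]=12 → slow++,fast++
(s=6,f=8) a[fast]=14≠a[slow]=12 write a[7]=14 → slow++,fast++
(s=7,f=9) a[fast]=14=a[slow] dup → fast++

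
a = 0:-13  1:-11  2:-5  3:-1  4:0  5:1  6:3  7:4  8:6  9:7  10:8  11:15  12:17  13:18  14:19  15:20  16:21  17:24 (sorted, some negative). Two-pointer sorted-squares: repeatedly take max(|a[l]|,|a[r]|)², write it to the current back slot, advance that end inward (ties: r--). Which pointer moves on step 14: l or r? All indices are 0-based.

r

l=0 r=17: |-13|<=|24| out[17]=576, r--
l=0 r=16: |-13|<=|21| out[16]=441, r--
l=0 r=15: |-13|<=|20| out[15]=400, r--
l=0 r=14: |-13|<=|19| out[14]=361, r--
l=0 r=13: |-13|<=|18| out[13]=324, r--
l=0 r=12: |-13|<=|17| out[12]=289, r--
l=0 r=11: |-13|<=|15| out[11]=225, r--
l=0 r=10: |-13|>|8| out[10]=169, l++
l=1 r=10: |-11|>|8| out[9]=121, l++
l=2 r=10: |-5|<=|8| out[8]=64, r--
l=2 r=9: |-5|<=|7| out[7]=49, r--
l=2 r=8: |-5|<=|6| out[6]=36, r--
l=2 r=7: |-5|>|4| out[5]=25, l++
l=3 r=7: |-1|<=|4| out[4]=16, r--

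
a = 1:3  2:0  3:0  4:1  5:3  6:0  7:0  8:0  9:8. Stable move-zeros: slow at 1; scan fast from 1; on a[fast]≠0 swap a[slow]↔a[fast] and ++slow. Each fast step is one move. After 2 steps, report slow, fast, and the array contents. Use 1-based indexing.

slow=2, fast=3, a=[3, 0, 0, 1, 3, 0, 0, 0, 8]

slow=1 fast=1: a[fast]=3≠0 swap→a[1]=3, slow++,fast++
slow=2 fast=2: a[fast]=0, fast++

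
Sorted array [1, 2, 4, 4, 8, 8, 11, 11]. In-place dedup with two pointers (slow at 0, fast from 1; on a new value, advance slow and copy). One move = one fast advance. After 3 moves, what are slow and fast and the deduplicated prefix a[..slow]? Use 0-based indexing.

(s=0,f=1) a[fast]=2≠a[slow]=1 write a[1]=2 → slow++,fast++
(s=1,f=2) a[fast]=4≠a[slow]=2 write a[2]=4 → slow++,fast++
(s=2,f=3) a[fast]=4=a[slow] dup → fast++

slow=2, fast=4, prefix=[1, 2, 4]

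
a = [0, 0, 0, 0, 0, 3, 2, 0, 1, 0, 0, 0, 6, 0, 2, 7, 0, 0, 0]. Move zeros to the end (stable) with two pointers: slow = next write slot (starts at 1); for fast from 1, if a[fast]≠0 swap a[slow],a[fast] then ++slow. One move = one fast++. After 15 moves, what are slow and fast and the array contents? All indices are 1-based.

slow=6, fast=16, a=[3, 2, 1, 6, 2, 0, 0, 0, 0, 0, 0, 0, 0, 0, 0, 7, 0, 0, 0]

slow=1 fast=1: a[fast]=0, fast++
slow=1 fast=2: a[fast]=0, fast++
slow=1 fast=3: a[fast]=0, fast++
slow=1 fast=4: a[fast]=0, fast++
slow=1 fast=5: a[fast]=0, fast++
slow=1 fast=6: a[fast]=3≠0 swap→a[1]=3, slow++,fast++
slow=2 fast=7: a[fast]=2≠0 swap→a[2]=2, slow++,fast++
slow=3 fast=8: a[fast]=0, fast++
slow=3 fast=9: a[fast]=1≠0 swap→a[3]=1, slow++,fast++
slow=4 fast=10: a[fast]=0, fast++
slow=4 fast=11: a[fast]=0, fast++
slow=4 fast=12: a[fast]=0, fast++
slow=4 fast=13: a[fast]=6≠0 swap→a[4]=6, slow++,fast++
slow=5 fast=14: a[fast]=0, fast++
slow=5 fast=15: a[fast]=2≠0 swap→a[5]=2, slow++,fast++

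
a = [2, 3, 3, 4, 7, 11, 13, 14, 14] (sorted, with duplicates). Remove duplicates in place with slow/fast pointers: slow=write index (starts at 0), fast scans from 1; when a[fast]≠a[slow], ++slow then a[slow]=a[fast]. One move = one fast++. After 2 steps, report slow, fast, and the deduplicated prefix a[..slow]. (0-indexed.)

(s=0,f=1) a[fast]=3≠a[slow]=2 write a[1]=3 → slow++,fast++
(s=1,f=2) a[fast]=3=a[slow] dup → fast++

slow=1, fast=3, prefix=[2, 3]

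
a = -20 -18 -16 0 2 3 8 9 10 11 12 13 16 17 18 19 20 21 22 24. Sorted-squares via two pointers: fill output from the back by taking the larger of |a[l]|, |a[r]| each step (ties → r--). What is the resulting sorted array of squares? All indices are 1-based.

l=1 r=20: |-20|<=|24| out[20]=576, r--
l=1 r=19: |-20|<=|22| out[19]=484, r--
l=1 r=18: |-20|<=|21| out[18]=441, r--
l=1 r=17: |-20|<=|20| out[17]=400, r--
l=1 r=16: |-20|>|19| out[16]=400, l++
l=2 r=16: |-18|<=|19| out[15]=361, r--
l=2 r=15: |-18|<=|18| out[14]=324, r--
l=2 r=14: |-18|>|17| out[13]=324, l++
l=3 r=14: |-16|<=|17| out[12]=289, r--
l=3 r=13: |-16|<=|16| out[11]=256, r--
l=3 r=12: |-16|>|13| out[10]=256, l++
l=4 r=12: |0|<=|13| out[9]=169, r--
l=4 r=11: |0|<=|12| out[8]=144, r--
l=4 r=10: |0|<=|11| out[7]=121, r--
l=4 r=9: |0|<=|10| out[6]=100, r--
l=4 r=8: |0|<=|9| out[5]=81, r--
l=4 r=7: |0|<=|8| out[4]=64, r--
l=4 r=6: |0|<=|3| out[3]=9, r--
l=4 r=5: |0|<=|2| out[2]=4, r--
l=4 r=4: |0|<=|0| out[1]=0, r--

[0, 4, 9, 64, 81, 100, 121, 144, 169, 256, 256, 289, 324, 324, 361, 400, 400, 441, 484, 576]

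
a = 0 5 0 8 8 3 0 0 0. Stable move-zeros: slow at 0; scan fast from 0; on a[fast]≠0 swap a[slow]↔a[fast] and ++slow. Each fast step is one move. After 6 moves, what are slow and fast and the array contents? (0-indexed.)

slow=4, fast=6, a=[5, 8, 8, 3, 0, 0, 0, 0, 0]

(s=0,f=0) a[fast]=0 → fast++
(s=0,f=1) a[fast]=5≠0 swap→a[0]=5 → slow++,fast++
(s=1,f=2) a[fast]=0 → fast++
(s=1,f=3) a[fast]=8≠0 swap→a[1]=8 → slow++,fast++
(s=2,f=4) a[fast]=8≠0 swap→a[2]=8 → slow++,fast++
(s=3,f=5) a[fast]=3≠0 swap→a[3]=3 → slow++,fast++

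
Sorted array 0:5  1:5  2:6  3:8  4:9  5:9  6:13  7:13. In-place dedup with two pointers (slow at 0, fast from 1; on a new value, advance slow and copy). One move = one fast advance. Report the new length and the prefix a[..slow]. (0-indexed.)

(s=0,f=1) a[fast]=5=a[slow] dup → fast++
(s=0,f=2) a[fast]=6≠a[slow]=5 write a[1]=6 → slow++,fast++
(s=1,f=3) a[fast]=8≠a[slow]=6 write a[2]=8 → slow++,fast++
(s=2,f=4) a[fast]=9≠a[slow]=8 write a[3]=9 → slow++,fast++
(s=3,f=5) a[fast]=9=a[slow] dup → fast++
(s=3,f=6) a[fast]=13≠a[slow]=9 write a[4]=13 → slow++,fast++
(s=4,f=7) a[fast]=13=a[slow] dup → fast++

length 5; prefix = [5, 6, 8, 9, 13]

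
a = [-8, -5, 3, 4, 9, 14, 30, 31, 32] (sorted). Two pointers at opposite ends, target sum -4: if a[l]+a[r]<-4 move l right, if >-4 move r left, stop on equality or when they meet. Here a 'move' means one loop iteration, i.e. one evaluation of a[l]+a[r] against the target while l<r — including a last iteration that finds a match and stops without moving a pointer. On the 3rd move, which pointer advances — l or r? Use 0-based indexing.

r

l=0 r=8: -8+32=24 >-4, r--
l=0 r=7: -8+31=23 >-4, r--
l=0 r=6: -8+30=22 >-4, r--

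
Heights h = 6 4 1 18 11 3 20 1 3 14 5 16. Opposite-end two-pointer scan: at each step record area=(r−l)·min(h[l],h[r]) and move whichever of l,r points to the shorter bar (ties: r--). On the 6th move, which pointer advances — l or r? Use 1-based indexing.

r

l=1 r=12: min(6,16)*11=66 best=66 *, l++
l=2 r=12: min(4,16)*10=40 best=66, l++
l=3 r=12: min(1,16)*9=9 best=66, l++
l=4 r=12: min(18,16)*8=128 best=128 *, r--
l=4 r=11: min(18,5)*7=35 best=128, r--
l=4 r=10: min(18,14)*6=84 best=128, r--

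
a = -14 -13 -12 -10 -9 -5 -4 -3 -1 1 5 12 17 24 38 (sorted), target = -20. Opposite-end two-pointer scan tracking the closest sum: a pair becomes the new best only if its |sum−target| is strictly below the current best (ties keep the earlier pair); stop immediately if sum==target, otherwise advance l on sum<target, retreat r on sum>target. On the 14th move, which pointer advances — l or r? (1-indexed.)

r

[1,15] -14+38=24 d=44 * → r--
[1,14] -14+24=10 d=30 * → r--
[1,13] -14+17=3 d=23 * → r--
[1,12] -14+12=-2 d=18 * → r--
[1,11] -14+5=-9 d=11 * → r--
[1,10] -14+1=-13 d=7 * → r--
[1,9] -14+-1=-15 d=5 * → r--
[1,8] -14+-3=-17 d=3 * → r--
[1,7] -14+-4=-18 d=2 * → r--
[1,6] -14+-5=-19 d=1 * → r--
[1,5] -14+-9=-23 d=3 → l++
[2,5] -13+-9=-22 d=2 → l++
[3,5] -12+-9=-21 d=1 → l++
[4,5] -10+-9=-19 d=1 → r--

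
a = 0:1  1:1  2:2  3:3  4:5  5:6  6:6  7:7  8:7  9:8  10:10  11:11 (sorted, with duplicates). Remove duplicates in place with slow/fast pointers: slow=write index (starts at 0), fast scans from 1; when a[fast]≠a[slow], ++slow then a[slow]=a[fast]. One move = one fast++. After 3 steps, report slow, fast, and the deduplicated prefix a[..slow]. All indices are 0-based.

(s=0,f=1) a[fast]=1=a[slow] dup → fast++
(s=0,f=2) a[fast]=2≠a[slow]=1 write a[1]=2 → slow++,fast++
(s=1,f=3) a[fast]=3≠a[slow]=2 write a[2]=3 → slow++,fast++

slow=2, fast=4, prefix=[1, 2, 3]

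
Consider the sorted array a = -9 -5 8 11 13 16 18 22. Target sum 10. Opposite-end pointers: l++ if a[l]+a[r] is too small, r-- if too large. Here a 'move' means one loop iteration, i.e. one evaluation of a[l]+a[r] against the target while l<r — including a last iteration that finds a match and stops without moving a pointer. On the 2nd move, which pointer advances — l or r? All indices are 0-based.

l=0 r=7: -9+22=13 >10, r--
l=0 r=6: -9+18=9 <10, l++

l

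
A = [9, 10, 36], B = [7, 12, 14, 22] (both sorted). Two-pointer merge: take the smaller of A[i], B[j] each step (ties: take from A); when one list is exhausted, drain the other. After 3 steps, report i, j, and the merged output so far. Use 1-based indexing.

i=3, j=2, merged so far=[7, 9, 10]

[i=1,j=1] A[i]=9>B[j]=7 take 7 → j++
[i=1,j=2] A[i]=9<=B[j]=12 take 9 → i++
[i=2,j=2] A[i]=10<=B[j]=12 take 10 → i++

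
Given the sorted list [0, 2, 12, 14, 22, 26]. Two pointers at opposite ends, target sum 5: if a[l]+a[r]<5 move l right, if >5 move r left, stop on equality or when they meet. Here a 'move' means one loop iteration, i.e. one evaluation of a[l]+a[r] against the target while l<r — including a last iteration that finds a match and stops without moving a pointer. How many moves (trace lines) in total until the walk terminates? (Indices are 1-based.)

5 moves

l=1 r=6: 0+26=26 >5, r--
l=1 r=5: 0+22=22 >5, r--
l=1 r=4: 0+14=14 >5, r--
l=1 r=3: 0+12=12 >5, r--
l=1 r=2: 0+2=2 <5, l++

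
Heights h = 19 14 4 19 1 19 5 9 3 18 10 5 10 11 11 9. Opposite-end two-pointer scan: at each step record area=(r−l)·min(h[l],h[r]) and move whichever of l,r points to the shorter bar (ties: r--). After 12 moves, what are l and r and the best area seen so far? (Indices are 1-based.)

l=1, r=4, best area=162

[1,16] min(19,9)*15=135 best=135 * → r--
[1,15] min(19,11)*14=154 best=154 * → r--
[1,14] min(19,11)*13=143 best=154 → r--
[1,13] min(19,10)*12=120 best=154 → r--
[1,12] min(19,5)*11=55 best=154 → r--
[1,11] min(19,10)*10=100 best=154 → r--
[1,10] min(19,18)*9=162 best=162 * → r--
[1,9] min(19,3)*8=24 best=162 → r--
[1,8] min(19,9)*7=63 best=162 → r--
[1,7] min(19,5)*6=30 best=162 → r--
[1,6] min(19,19)*5=95 best=162 → r--
[1,5] min(19,1)*4=4 best=162 → r--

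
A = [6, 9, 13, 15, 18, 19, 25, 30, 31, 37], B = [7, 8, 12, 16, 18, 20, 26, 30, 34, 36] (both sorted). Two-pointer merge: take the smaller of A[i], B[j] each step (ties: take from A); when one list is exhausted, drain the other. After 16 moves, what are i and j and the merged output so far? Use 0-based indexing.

[i=0,j=0] A[i]=6<=B[j]=7 take 6 → i++
[i=1,j=0] A[i]=9>B[j]=7 take 7 → j++
[i=1,j=1] A[i]=9>B[j]=8 take 8 → j++
[i=1,j=2] A[i]=9<=B[j]=12 take 9 → i++
[i=2,j=2] A[i]=13>B[j]=12 take 12 → j++
[i=2,j=3] A[i]=13<=B[j]=16 take 13 → i++
[i=3,j=3] A[i]=15<=B[j]=16 take 15 → i++
[i=4,j=3] A[i]=18>B[j]=16 take 16 → j++
[i=4,j=4] A[i]=18<=B[j]=18 take 18 → i++
[i=5,j=4] A[i]=19>B[j]=18 take 18 → j++
[i=5,j=5] A[i]=19<=B[j]=20 take 19 → i++
[i=6,j=5] A[i]=25>B[j]=20 take 20 → j++
[i=6,j=6] A[i]=25<=B[j]=26 take 25 → i++
[i=7,j=6] A[i]=30>B[j]=26 take 26 → j++
[i=7,j=7] A[i]=30<=B[j]=30 take 30 → i++
[i=8,j=7] A[i]=31>B[j]=30 take 30 → j++

i=8, j=8, merged so far=[6, 7, 8, 9, 12, 13, 15, 16, 18, 18, 19, 20, 25, 26, 30, 30]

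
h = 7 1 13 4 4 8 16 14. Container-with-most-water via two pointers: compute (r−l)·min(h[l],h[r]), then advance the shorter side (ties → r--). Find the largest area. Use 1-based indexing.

l=1 r=8: min(7,14)*7=49 best=49 *, l++
l=2 r=8: min(1,14)*6=6 best=49, l++
l=3 r=8: min(13,14)*5=65 best=65 *, l++
l=4 r=8: min(4,14)*4=16 best=65, l++
l=5 r=8: min(4,14)*3=12 best=65, l++
l=6 r=8: min(8,14)*2=16 best=65, l++
l=7 r=8: min(16,14)*1=14 best=65, r--

max area = 65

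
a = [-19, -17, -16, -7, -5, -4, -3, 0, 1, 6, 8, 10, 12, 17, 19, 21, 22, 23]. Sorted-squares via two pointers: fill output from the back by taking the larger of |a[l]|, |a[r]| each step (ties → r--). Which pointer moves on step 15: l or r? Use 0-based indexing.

l

[0,17] |-19|<=|23| out[17]=529 → r--
[0,16] |-19|<=|22| out[16]=484 → r--
[0,15] |-19|<=|21| out[15]=441 → r--
[0,14] |-19|<=|19| out[14]=361 → r--
[0,13] |-19|>|17| out[13]=361 → l++
[1,13] |-17|<=|17| out[12]=289 → r--
[1,12] |-17|>|12| out[11]=289 → l++
[2,12] |-16|>|12| out[10]=256 → l++
[3,12] |-7|<=|12| out[9]=144 → r--
[3,11] |-7|<=|10| out[8]=100 → r--
[3,10] |-7|<=|8| out[7]=64 → r--
[3,9] |-7|>|6| out[6]=49 → l++
[4,9] |-5|<=|6| out[5]=36 → r--
[4,8] |-5|>|1| out[4]=25 → l++
[5,8] |-4|>|1| out[3]=16 → l++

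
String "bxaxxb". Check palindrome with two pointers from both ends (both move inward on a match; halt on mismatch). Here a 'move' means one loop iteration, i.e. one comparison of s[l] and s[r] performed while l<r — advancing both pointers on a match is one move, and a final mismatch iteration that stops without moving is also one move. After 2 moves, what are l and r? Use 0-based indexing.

l=2, r=3

[0,5] 'b'=='b' → l++,r--
[1,4] 'x'=='x' → l++,r--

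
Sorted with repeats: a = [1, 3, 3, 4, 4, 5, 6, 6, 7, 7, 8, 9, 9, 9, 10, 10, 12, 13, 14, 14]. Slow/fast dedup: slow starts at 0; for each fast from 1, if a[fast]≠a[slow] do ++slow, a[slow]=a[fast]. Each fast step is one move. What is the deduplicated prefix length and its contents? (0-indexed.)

length 12; prefix = [1, 3, 4, 5, 6, 7, 8, 9, 10, 12, 13, 14]

slow=0 fast=1: a[fast]=3≠a[slow]=1 write a[1]=3, slow++,fast++
slow=1 fast=2: a[fast]=3=a[slow] dup, fast++
slow=1 fast=3: a[fast]=4≠a[slow]=3 write a[2]=4, slow++,fast++
slow=2 fast=4: a[fast]=4=a[slow] dup, fast++
slow=2 fast=5: a[fast]=5≠a[slow]=4 write a[3]=5, slow++,fast++
slow=3 fast=6: a[fast]=6≠a[slow]=5 write a[4]=6, slow++,fast++
slow=4 fast=7: a[fast]=6=a[slow] dup, fast++
slow=4 fast=8: a[fast]=7≠a[slow]=6 write a[5]=7, slow++,fast++
slow=5 fast=9: a[fast]=7=a[slow] dup, fast++
slow=5 fast=10: a[fast]=8≠a[slow]=7 write a[6]=8, slow++,fast++
slow=6 fast=11: a[fast]=9≠a[slow]=8 write a[7]=9, slow++,fast++
slow=7 fast=12: a[fast]=9=a[slow] dup, fast++
slow=7 fast=13: a[fast]=9=a[slow] dup, fast++
slow=7 fast=14: a[fast]=10≠a[slow]=9 write a[8]=10, slow++,fast++
slow=8 fast=15: a[fast]=10=a[slow] dup, fast++
slow=8 fast=16: a[fast]=12≠a[slow]=10 write a[9]=12, slow++,fast++
slow=9 fast=17: a[fast]=13≠a[slow]=12 write a[10]=13, slow++,fast++
slow=10 fast=18: a[fast]=14≠a[slow]=13 write a[11]=14, slow++,fast++
slow=11 fast=19: a[fast]=14=a[slow] dup, fast++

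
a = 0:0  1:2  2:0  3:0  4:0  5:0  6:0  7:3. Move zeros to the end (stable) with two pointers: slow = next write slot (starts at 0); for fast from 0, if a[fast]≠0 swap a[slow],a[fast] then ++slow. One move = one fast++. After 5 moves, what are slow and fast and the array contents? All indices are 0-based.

slow=1, fast=5, a=[2, 0, 0, 0, 0, 0, 0, 3]

(s=0,f=0) a[fast]=0 → fast++
(s=0,f=1) a[fast]=2≠0 swap→a[0]=2 → slow++,fast++
(s=1,f=2) a[fast]=0 → fast++
(s=1,f=3) a[fast]=0 → fast++
(s=1,f=4) a[fast]=0 → fast++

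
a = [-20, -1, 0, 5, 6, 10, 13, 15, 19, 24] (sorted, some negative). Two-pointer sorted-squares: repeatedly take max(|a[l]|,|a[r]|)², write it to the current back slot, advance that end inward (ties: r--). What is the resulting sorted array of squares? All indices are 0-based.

[0, 1, 25, 36, 100, 169, 225, 361, 400, 576]

[0,9] |-20|<=|24| out[9]=576 → r--
[0,8] |-20|>|19| out[8]=400 → l++
[1,8] |-1|<=|19| out[7]=361 → r--
[1,7] |-1|<=|15| out[6]=225 → r--
[1,6] |-1|<=|13| out[5]=169 → r--
[1,5] |-1|<=|10| out[4]=100 → r--
[1,4] |-1|<=|6| out[3]=36 → r--
[1,3] |-1|<=|5| out[2]=25 → r--
[1,2] |-1|>|0| out[1]=1 → l++
[2,2] |0|<=|0| out[0]=0 → r--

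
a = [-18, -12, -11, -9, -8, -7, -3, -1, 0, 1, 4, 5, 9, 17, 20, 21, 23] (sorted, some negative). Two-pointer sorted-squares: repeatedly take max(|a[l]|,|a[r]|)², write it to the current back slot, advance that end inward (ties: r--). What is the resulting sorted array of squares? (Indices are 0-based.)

[0, 1, 1, 9, 16, 25, 49, 64, 81, 81, 121, 144, 289, 324, 400, 441, 529]

[0,16] |-18|<=|23| out[16]=529 → r--
[0,15] |-18|<=|21| out[15]=441 → r--
[0,14] |-18|<=|20| out[14]=400 → r--
[0,13] |-18|>|17| out[13]=324 → l++
[1,13] |-12|<=|17| out[12]=289 → r--
[1,12] |-12|>|9| out[11]=144 → l++
[2,12] |-11|>|9| out[10]=121 → l++
[3,12] |-9|<=|9| out[9]=81 → r--
[3,11] |-9|>|5| out[8]=81 → l++
[4,11] |-8|>|5| out[7]=64 → l++
[5,11] |-7|>|5| out[6]=49 → l++
[6,11] |-3|<=|5| out[5]=25 → r--
[6,10] |-3|<=|4| out[4]=16 → r--
[6,9] |-3|>|1| out[3]=9 → l++
[7,9] |-1|<=|1| out[2]=1 → r--
[7,8] |-1|>|0| out[1]=1 → l++
[8,8] |0|<=|0| out[0]=0 → r--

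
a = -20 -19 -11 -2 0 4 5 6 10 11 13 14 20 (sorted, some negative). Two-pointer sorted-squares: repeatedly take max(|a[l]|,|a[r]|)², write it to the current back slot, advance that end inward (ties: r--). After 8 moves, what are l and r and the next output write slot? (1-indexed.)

l=4, r=8, next write slot=5

l=1 r=13: |-20|<=|20| out[13]=400, r--
l=1 r=12: |-20|>|14| out[12]=400, l++
l=2 r=12: |-19|>|14| out[11]=361, l++
l=3 r=12: |-11|<=|14| out[10]=196, r--
l=3 r=11: |-11|<=|13| out[9]=169, r--
l=3 r=10: |-11|<=|11| out[8]=121, r--
l=3 r=9: |-11|>|10| out[7]=121, l++
l=4 r=9: |-2|<=|10| out[6]=100, r--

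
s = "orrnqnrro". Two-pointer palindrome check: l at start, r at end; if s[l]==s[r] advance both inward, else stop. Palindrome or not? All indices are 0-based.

l=0 r=8: 'o'=='o', l++,r--
l=1 r=7: 'r'=='r', l++,r--
l=2 r=6: 'r'=='r', l++,r--
l=3 r=5: 'n'=='n', l++,r--

palindrome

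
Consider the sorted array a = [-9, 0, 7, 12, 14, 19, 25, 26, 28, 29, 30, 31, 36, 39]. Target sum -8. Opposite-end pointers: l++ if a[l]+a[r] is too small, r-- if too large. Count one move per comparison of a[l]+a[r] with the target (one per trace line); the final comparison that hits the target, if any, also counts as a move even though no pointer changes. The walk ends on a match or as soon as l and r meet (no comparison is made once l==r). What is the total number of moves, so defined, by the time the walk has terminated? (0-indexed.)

l=0 r=13: -9+39=30 >-8, r--
l=0 r=12: -9+36=27 >-8, r--
l=0 r=11: -9+31=22 >-8, r--
l=0 r=10: -9+30=21 >-8, r--
l=0 r=9: -9+29=20 >-8, r--
l=0 r=8: -9+28=19 >-8, r--
l=0 r=7: -9+26=17 >-8, r--
l=0 r=6: -9+25=16 >-8, r--
l=0 r=5: -9+19=10 >-8, r--
l=0 r=4: -9+14=5 >-8, r--
l=0 r=3: -9+12=3 >-8, r--
l=0 r=2: -9+7=-2 >-8, r--
l=0 r=1: -9+0=-9 <-8, l++

13 moves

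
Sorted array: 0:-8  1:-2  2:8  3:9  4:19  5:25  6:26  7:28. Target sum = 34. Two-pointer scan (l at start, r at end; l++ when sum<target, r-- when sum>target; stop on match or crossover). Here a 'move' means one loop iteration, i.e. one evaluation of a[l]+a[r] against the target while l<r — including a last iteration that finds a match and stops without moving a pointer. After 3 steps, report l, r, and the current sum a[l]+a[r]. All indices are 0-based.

l=2, r=6, sum=34

[0,7] -8+28=20 <34 → l++
[1,7] -2+28=26 <34 → l++
[2,7] 8+28=36 >34 → r--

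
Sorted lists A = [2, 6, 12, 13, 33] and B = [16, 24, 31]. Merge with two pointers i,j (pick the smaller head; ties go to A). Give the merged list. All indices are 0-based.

i=0 j=0: A[i]=2<=B[j]=16 take 2, i++
i=1 j=0: A[i]=6<=B[j]=16 take 6, i++
i=2 j=0: A[i]=12<=B[j]=16 take 12, i++
i=3 j=0: A[i]=13<=B[j]=16 take 13, i++
i=4 j=0: A[i]=33>B[j]=16 take 16, j++
i=4 j=1: A[i]=33>B[j]=24 take 24, j++
i=4 j=2: A[i]=33>B[j]=31 take 31, j++
i=4 j=3: B done, take A[i]=33, i++

[2, 6, 12, 13, 16, 24, 31, 33]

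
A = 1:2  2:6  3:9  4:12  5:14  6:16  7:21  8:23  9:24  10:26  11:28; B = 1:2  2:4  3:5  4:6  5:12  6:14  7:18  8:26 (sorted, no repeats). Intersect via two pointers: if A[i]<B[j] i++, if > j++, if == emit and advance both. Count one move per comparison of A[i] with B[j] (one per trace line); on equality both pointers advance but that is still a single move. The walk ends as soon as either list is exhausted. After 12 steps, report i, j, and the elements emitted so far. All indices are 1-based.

[i=1,j=1] 2==2 emit → i++,j++
[i=2,j=2] 6>4 → j++
[i=2,j=3] 6>5 → j++
[i=2,j=4] 6==6 emit → i++,j++
[i=3,j=5] 9<12 → i++
[i=4,j=5] 12==12 emit → i++,j++
[i=5,j=6] 14==14 emit → i++,j++
[i=6,j=7] 16<18 → i++
[i=7,j=7] 21>18 → j++
[i=7,j=8] 21<26 → i++
[i=8,j=8] 23<26 → i++
[i=9,j=8] 24<26 → i++

i=10, j=8, emitted=[2, 6, 12, 14]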